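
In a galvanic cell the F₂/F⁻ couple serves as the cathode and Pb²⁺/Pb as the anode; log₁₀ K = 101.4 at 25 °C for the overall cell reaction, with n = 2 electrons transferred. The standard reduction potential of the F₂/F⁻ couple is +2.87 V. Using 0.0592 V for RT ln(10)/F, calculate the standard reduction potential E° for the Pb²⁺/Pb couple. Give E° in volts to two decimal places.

-0.13 V

E°cell = (0.0592/n)·log K = (0.0592/2)(101.4) = +3.001 V.
Since F₂/F⁻ is the cathode and Pb²⁺/Pb the anode, E°cell = E°(F₂/F⁻) − E°(Pb²⁺/Pb).
So E°(Pb²⁺/Pb) = E°(F₂/F⁻) − E°cell = (+2.87) − (+3.001) = -0.13 V.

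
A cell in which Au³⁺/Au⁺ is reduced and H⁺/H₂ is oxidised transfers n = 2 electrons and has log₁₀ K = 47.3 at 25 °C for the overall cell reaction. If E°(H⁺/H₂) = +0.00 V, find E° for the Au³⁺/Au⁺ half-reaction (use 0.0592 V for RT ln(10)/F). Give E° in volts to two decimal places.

E°cell = (0.0592/n)·log K = (0.0592/2)(47.3) = +1.400 V.
Since Au³⁺/Au⁺ is the cathode and H⁺/H₂ the anode, E°cell = E°(Au³⁺/Au⁺) − E°(H⁺/H₂).
So E°(Au³⁺/Au⁺) = E°cell + E°(H⁺/H₂) = +1.400 + (+0.00) = +1.40 V.

+1.40 V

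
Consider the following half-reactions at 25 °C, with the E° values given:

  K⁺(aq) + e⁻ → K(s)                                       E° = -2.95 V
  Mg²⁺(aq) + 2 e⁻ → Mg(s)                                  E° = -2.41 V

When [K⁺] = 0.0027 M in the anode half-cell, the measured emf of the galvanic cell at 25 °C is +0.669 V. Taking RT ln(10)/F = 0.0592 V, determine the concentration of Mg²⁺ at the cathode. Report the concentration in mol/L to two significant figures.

Mg²⁺/Mg is the cathode, K⁺/K the anode: E°cell = +0.54 V, n = 2.
Overall reaction: Mg²⁺(aq) + 2 K(s) → Mg(s) + 2 K⁺(aq); Q = [K⁺]^2/[Mg²⁺]^1.
From E = E° − (0.0592/n) log Q: log Q = (E° − E)·n/0.0592 = (+0.54 − (+0.669))·2/0.0592 = -4.3581.
So 1·log[Mg²⁺] = 2·log(0.0027) − log Q = -5.1373 − (-4.3581) = -0.7792; [Mg²⁺] = 10^(-0.7792) ≈ 0.17 M.

0.17 M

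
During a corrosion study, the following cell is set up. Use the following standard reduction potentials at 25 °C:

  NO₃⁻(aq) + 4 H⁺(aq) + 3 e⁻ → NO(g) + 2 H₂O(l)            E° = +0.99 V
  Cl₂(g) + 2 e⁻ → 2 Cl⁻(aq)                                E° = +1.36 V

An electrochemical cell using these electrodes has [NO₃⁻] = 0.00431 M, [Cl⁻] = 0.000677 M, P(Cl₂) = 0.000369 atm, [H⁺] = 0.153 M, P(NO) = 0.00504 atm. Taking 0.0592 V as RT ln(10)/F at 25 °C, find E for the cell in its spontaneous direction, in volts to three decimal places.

Cl₂/Cl⁻ is the cathode (higher E°), NO₃⁻/NO the anode: E°cell = +1.36 − (+0.99) = +0.37 V, n = 6.
Overall: 3 Cl₂(g) + 2 NO(g) + 4 H₂O(l) → 6 Cl⁻(aq) + 2 NO₃⁻(aq) + 8 H⁺(aq)
Q = [Cl⁻]^6·[NO₃⁻]^2·[H⁺]^8 / (P(Cl₂)^3·P(NO)^2); log Q = -15.376.
E = E° − (0.0592/n) log Q = +0.37 − (0.0592/6)(-15.376) = +0.522 V.

+0.522 V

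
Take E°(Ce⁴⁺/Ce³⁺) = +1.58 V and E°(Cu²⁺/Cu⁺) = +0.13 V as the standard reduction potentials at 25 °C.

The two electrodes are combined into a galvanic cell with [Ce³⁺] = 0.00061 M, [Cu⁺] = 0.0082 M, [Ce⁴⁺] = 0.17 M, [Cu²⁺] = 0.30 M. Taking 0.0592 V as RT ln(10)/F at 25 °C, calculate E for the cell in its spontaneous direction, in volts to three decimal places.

Ce⁴⁺/Ce³⁺ is the cathode (higher E°), Cu²⁺/Cu⁺ the anode: E°cell = +1.58 − (+0.13) = +1.45 V, n = 1.
Overall: Ce⁴⁺(aq) + Cu⁺(aq) → Ce³⁺(aq) + Cu²⁺(aq)
Q = [Ce³⁺]·[Cu²⁺] / ([Ce⁴⁺]·[Cu⁺]); log Q = -0.882.
E = E° − (0.0592/n) log Q = +1.45 − (0.0592/1)(-0.882) = +1.502 V.

+1.502 V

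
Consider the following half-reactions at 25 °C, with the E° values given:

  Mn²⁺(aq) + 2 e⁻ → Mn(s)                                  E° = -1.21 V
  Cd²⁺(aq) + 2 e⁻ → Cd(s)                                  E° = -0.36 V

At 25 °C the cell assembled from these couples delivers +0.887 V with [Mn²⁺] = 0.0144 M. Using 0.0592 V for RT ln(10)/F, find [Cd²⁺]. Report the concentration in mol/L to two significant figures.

0.26 M

Cd²⁺/Cd is the cathode, Mn²⁺/Mn the anode: E°cell = +0.85 V, n = 2.
Overall reaction: Cd²⁺(aq) + Mn(s) → Cd(s) + Mn²⁺(aq); Q = [Mn²⁺]^1/[Cd²⁺]^1.
From E = E° − (0.0592/n) log Q: log Q = (E° − E)·n/0.0592 = (+0.85 − (+0.887))·2/0.0592 = -1.2500.
So 1·log[Cd²⁺] = 1·log(0.0144) − log Q = -1.8416 − (-1.2500) = -0.5916; [Cd²⁺] = 10^(-0.5916) ≈ 0.26 M.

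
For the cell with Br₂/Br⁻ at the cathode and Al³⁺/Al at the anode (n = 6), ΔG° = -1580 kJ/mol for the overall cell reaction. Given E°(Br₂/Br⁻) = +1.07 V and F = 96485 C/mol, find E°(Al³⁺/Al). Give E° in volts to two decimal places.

-1.66 V

E°cell = −ΔG°/(nF) = −(-1580×10³)/((6)(96485)) = +2.729 V.
Since Br₂/Br⁻ is the cathode and Al³⁺/Al the anode, E°cell = E°(Br₂/Br⁻) − E°(Al³⁺/Al).
So E°(Al³⁺/Al) = E°(Br₂/Br⁻) − E°cell = (+1.07) − (+2.729) = -1.66 V.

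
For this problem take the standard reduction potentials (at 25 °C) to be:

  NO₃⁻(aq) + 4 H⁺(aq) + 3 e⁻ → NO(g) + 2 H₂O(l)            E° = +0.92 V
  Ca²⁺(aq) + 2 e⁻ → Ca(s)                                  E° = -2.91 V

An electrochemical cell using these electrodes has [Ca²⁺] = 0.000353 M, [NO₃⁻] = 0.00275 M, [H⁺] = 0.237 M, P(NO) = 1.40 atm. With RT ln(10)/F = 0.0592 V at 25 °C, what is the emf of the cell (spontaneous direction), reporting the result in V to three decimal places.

+3.829 V

NO₃⁻/NO is the cathode (higher E°), Ca²⁺/Ca the anode: E°cell = +0.92 − (-2.91) = +3.83 V, n = 6.
Overall: 2 NO₃⁻(aq) + 8 H⁺(aq) + 3 Ca(s) → 2 NO(g) + 4 H₂O(l) + 3 Ca²⁺(aq)
Q = P(NO)^2·[Ca²⁺]^3 / ([NO₃⁻]^2·[H⁺]^8); log Q = 0.059.
E = E° − (0.0592/n) log Q = +3.83 − (0.0592/6)(0.059) = +3.829 V.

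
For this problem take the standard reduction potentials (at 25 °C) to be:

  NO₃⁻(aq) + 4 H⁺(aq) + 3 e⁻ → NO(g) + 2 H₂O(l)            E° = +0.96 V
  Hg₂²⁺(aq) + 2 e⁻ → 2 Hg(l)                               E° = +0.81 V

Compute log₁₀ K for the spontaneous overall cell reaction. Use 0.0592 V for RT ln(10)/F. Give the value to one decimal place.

15.2

Cathode: NO₃⁻/NO; anode: Hg₂²⁺/Hg. E°cell = +0.15 V, n = 6.
log K = nE°cell / 0.0592 = (6)(+0.15) / 0.0592 = 15.2.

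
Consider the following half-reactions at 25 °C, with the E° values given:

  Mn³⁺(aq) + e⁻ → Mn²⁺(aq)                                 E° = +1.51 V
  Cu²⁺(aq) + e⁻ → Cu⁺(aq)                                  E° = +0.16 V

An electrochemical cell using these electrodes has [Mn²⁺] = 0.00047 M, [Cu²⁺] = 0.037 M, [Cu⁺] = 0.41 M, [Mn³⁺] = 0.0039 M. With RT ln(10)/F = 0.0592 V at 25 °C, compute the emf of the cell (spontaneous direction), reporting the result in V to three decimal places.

Mn³⁺/Mn²⁺ is the cathode (higher E°), Cu²⁺/Cu⁺ the anode: E°cell = +1.51 − (+0.16) = +1.35 V, n = 1.
Overall: Mn³⁺(aq) + Cu⁺(aq) → Mn²⁺(aq) + Cu²⁺(aq)
Q = [Mn²⁺]·[Cu²⁺] / ([Mn³⁺]·[Cu⁺]); log Q = -1.964.
E = E° − (0.0592/n) log Q = +1.35 − (0.0592/1)(-1.964) = +1.466 V.

+1.466 V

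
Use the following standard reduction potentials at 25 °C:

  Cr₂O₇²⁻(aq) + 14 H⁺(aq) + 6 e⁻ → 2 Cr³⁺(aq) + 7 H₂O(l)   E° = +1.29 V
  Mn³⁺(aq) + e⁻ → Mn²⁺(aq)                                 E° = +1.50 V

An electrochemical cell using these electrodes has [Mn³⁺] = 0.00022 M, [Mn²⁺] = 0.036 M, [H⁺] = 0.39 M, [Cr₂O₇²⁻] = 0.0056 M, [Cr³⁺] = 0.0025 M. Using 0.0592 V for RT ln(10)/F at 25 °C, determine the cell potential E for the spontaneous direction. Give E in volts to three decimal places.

Mn³⁺/Mn²⁺ is the cathode (higher E°), Cr₂O₇²⁻/Cr³⁺ the anode: E°cell = +1.50 − (+1.29) = +0.21 V, n = 6.
Overall: 6 Mn³⁺(aq) + 2 Cr³⁺(aq) + 7 H₂O(l) → 6 Mn²⁺(aq) + Cr₂O₇²⁻(aq) + 14 H⁺(aq)
Q = [Mn²⁺]^6·[Cr₂O₇²⁻]·[H⁺]^14 / ([Mn³⁺]^6·[Cr³⁺]^2); log Q = 10.510.
E = E° − (0.0592/n) log Q = +0.21 − (0.0592/6)(10.510) = +0.106 V.

+0.106 V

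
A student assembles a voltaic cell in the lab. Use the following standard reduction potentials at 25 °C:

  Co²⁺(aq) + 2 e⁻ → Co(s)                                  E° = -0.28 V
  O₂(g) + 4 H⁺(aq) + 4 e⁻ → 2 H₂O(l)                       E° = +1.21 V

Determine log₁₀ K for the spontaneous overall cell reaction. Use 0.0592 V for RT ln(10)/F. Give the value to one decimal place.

100.7

Cathode: O₂/H₂O; anode: Co²⁺/Co. E°cell = +1.49 V, n = 4.
log K = nE°cell / 0.0592 = (4)(+1.49) / 0.0592 = 100.7.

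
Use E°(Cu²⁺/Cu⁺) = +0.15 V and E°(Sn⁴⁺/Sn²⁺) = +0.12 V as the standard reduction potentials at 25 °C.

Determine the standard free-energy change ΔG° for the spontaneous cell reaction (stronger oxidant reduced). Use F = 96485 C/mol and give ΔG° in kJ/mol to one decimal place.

-5.8 kJ/mol

Cu²⁺/Cu⁺ (E° = +0.15 V) is the cathode; Sn⁴⁺/Sn²⁺ (E° = +0.12 V) is the anode, so E°cell = +0.03 V.
Balancing electrons gives n = 2 (lcm of 1 and 2).
ΔG° = −nFE° = −(2)(96485)(+0.03) = -5,789 J = -5.8 kJ/mol.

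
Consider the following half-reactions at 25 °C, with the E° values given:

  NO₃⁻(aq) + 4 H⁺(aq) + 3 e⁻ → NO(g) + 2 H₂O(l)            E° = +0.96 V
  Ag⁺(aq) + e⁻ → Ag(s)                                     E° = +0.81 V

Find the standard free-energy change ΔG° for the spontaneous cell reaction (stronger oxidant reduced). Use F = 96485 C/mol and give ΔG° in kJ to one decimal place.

NO₃⁻/NO (E° = +0.96 V) is the cathode; Ag⁺/Ag (E° = +0.81 V) is the anode, so E°cell = +0.15 V.
Balancing electrons gives n = 3 (lcm of 3 and 1).
ΔG° = −nFE° = −(3)(96485)(+0.15) = -43,418 J = -43.4 kJ.

-43.4 kJ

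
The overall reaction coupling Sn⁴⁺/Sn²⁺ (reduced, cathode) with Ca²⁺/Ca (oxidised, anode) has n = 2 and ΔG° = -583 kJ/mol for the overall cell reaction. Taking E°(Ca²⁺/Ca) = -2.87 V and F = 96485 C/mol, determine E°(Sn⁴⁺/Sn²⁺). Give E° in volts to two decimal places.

E°cell = −ΔG°/(nF) = −(-583×10³)/((2)(96485)) = +3.021 V.
Since Sn⁴⁺/Sn²⁺ is the cathode and Ca²⁺/Ca the anode, E°cell = E°(Sn⁴⁺/Sn²⁺) − E°(Ca²⁺/Ca).
So E°(Sn⁴⁺/Sn²⁺) = E°cell + E°(Ca²⁺/Ca) = +3.021 + (-2.87) = +0.15 V.

+0.15 V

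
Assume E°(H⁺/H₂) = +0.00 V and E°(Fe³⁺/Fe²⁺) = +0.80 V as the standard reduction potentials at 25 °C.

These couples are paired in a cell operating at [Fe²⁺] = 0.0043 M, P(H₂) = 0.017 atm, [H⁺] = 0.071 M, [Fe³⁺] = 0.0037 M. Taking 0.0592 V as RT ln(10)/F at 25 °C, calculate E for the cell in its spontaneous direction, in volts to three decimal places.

+0.812 V

Fe³⁺/Fe²⁺ is the cathode (higher E°), H⁺/H₂ the anode: E°cell = +0.80 − (+0.00) = +0.80 V, n = 2.
Overall: 2 Fe³⁺(aq) + H₂(g) → 2 Fe²⁺(aq) + 2 H⁺(aq)
Q = [Fe²⁺]^2·[H⁺]^2 / ([Fe³⁺]^2·P(H₂)); log Q = -0.397.
E = E° − (0.0592/n) log Q = +0.80 − (0.0592/2)(-0.397) = +0.812 V.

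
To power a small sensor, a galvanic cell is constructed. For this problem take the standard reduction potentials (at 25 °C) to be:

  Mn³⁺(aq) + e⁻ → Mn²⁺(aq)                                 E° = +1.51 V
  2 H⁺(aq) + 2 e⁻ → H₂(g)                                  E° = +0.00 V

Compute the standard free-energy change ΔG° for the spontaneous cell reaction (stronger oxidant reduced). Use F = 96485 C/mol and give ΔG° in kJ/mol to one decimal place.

-291.4 kJ/mol

Mn³⁺/Mn²⁺ (E° = +1.51 V) is the cathode; H⁺/H₂ (E° = +0.00 V) is the anode, so E°cell = +1.51 V.
Balancing electrons gives n = 2 (lcm of 1 and 2).
ΔG° = −nFE° = −(2)(96485)(+1.51) = -291,385 J = -291.4 kJ/mol.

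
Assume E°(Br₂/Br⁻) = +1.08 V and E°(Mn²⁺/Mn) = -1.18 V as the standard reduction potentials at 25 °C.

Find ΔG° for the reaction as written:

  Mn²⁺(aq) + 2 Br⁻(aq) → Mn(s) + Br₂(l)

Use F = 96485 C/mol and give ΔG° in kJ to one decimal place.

As written, Mn²⁺/Mn is reduced (cathode) and Br₂/Br⁻ is oxidised (anode), so E°cell = (-1.18) − (+1.08) = -2.26 V.
Balancing electrons gives n = 2.
ΔG° = −nFE° = −(2)(96485)(-2.26) = 436,112 J = +436.1 kJ.

+436.1 kJ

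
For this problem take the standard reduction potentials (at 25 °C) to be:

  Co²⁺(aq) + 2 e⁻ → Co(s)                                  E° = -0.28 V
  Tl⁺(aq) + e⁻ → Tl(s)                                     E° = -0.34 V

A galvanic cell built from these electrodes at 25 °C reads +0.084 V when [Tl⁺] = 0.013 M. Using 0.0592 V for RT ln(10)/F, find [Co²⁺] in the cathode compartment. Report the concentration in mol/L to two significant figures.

0.0011 M

Co²⁺/Co is the cathode, Tl⁺/Tl the anode: E°cell = +0.06 V, n = 2.
Overall reaction: Co²⁺(aq) + 2 Tl(s) → Co(s) + 2 Tl⁺(aq); Q = [Tl⁺]^2/[Co²⁺]^1.
From E = E° − (0.0592/n) log Q: log Q = (E° − E)·n/0.0592 = (+0.06 − (+0.084))·2/0.0592 = -0.8108.
So 1·log[Co²⁺] = 2·log(0.013) − log Q = -3.7721 − (-0.8108) = -2.9613; [Co²⁺] = 10^(-2.9613) ≈ 0.0011 M.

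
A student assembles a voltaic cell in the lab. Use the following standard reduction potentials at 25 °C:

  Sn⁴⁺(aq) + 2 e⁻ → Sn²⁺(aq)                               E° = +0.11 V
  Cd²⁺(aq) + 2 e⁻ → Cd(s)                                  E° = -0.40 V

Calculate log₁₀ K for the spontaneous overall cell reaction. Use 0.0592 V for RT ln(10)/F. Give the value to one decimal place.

Cathode: Sn⁴⁺/Sn²⁺; anode: Cd²⁺/Cd. E°cell = +0.51 V, n = 2.
log K = nE°cell / 0.0592 = (2)(+0.51) / 0.0592 = 17.2.

17.2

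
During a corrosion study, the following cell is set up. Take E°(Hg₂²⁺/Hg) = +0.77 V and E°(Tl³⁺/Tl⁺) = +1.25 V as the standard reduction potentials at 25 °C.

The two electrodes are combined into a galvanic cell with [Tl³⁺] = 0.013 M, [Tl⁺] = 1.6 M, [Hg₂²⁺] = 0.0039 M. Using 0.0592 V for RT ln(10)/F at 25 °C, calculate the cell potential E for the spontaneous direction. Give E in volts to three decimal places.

Tl³⁺/Tl⁺ is the cathode (higher E°), Hg₂²⁺/Hg the anode: E°cell = +1.25 − (+0.77) = +0.48 V, n = 2.
Overall: Tl³⁺(aq) + 2 Hg(l) → Tl⁺(aq) + Hg₂²⁺(aq)
Q = [Tl⁺]·[Hg₂²⁺] / ([Tl³⁺]); log Q = -0.319.
E = E° − (0.0592/n) log Q = +0.48 − (0.0592/2)(-0.319) = +0.489 V.

+0.489 V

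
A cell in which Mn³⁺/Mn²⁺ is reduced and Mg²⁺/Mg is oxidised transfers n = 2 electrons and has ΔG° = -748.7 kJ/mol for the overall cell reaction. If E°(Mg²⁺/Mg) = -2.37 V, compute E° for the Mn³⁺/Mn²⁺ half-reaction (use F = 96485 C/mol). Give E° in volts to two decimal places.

+1.51 V

E°cell = −ΔG°/(nF) = −(-748.7×10³)/((2)(96485)) = +3.880 V.
Since Mn³⁺/Mn²⁺ is the cathode and Mg²⁺/Mg the anode, E°cell = E°(Mn³⁺/Mn²⁺) − E°(Mg²⁺/Mg).
So E°(Mn³⁺/Mn²⁺) = E°cell + E°(Mg²⁺/Mg) = +3.880 + (-2.37) = +1.51 V.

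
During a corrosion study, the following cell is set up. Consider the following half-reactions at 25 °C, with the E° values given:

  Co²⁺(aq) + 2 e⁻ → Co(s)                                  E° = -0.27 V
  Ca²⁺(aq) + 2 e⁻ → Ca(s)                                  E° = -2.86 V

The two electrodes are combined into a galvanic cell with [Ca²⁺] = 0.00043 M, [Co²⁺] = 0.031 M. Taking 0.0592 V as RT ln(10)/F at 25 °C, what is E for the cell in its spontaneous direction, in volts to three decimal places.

+2.645 V

Co²⁺/Co is the cathode (higher E°), Ca²⁺/Ca the anode: E°cell = -0.27 − (-2.86) = +2.59 V, n = 2.
Overall: Co²⁺(aq) + Ca(s) → Co(s) + Ca²⁺(aq)
Q = [Ca²⁺] / ([Co²⁺]); log Q = -1.858.
E = E° − (0.0592/n) log Q = +2.59 − (0.0592/2)(-1.858) = +2.645 V.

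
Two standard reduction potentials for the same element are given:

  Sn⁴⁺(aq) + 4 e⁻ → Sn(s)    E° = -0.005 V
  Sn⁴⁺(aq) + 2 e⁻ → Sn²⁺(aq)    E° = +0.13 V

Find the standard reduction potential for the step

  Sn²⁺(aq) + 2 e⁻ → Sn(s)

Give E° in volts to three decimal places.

-0.140 V

Sequential free energies add, so n₃E°₃ = n₁E°₁ + n₂E°₂.
With n₃ = 4, and the known step contributing 2×(+0.13) V, the unknown satisfies 2·E° = 4×(-0.005) − 2×(+0.13) = -0.280.
E° = -0.280 / 2 = -0.140 V.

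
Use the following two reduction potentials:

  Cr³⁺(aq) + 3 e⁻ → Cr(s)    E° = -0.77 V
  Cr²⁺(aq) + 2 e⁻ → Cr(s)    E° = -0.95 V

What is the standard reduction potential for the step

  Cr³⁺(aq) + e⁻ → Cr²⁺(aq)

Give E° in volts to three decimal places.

-0.410 V

Sequential free energies add, so n₃E°₃ = n₁E°₁ + n₂E°₂.
With n₃ = 3, and the known step contributing 2×(-0.95) V, the unknown satisfies 1·E° = 3×(-0.77) − 2×(-0.95) = -0.410.
E° = -0.410 / 1 = -0.410 V.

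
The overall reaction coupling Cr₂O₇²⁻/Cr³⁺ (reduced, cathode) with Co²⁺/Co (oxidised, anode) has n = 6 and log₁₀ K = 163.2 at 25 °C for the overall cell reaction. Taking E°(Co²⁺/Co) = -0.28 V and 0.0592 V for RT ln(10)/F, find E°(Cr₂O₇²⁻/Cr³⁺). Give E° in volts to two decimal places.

+1.33 V

E°cell = (0.0592/n)·log K = (0.0592/6)(163.2) = +1.610 V.
Since Cr₂O₇²⁻/Cr³⁺ is the cathode and Co²⁺/Co the anode, E°cell = E°(Cr₂O₇²⁻/Cr³⁺) − E°(Co²⁺/Co).
So E°(Cr₂O₇²⁻/Cr³⁺) = E°cell + E°(Co²⁺/Co) = +1.610 + (-0.28) = +1.33 V.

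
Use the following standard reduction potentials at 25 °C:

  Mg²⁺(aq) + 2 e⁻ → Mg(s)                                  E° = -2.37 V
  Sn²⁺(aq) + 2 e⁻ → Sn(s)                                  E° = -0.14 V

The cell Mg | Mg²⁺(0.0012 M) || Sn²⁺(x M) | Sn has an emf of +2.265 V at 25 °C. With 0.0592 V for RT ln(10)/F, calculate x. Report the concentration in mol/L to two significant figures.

Sn²⁺/Sn is the cathode, Mg²⁺/Mg the anode: E°cell = +2.23 V, n = 2.
Overall reaction: Sn²⁺(aq) + Mg(s) → Sn(s) + Mg²⁺(aq); Q = [Mg²⁺]^1/[Sn²⁺]^1.
From E = E° − (0.0592/n) log Q: log Q = (E° − E)·n/0.0592 = (+2.23 − (+2.265))·2/0.0592 = -1.1824.
So 1·log[Sn²⁺] = 1·log(0.0012) − log Q = -2.9208 − (-1.1824) = -1.7384; [Sn²⁺] = 10^(-1.7384) ≈ 0.018 M.

0.018 M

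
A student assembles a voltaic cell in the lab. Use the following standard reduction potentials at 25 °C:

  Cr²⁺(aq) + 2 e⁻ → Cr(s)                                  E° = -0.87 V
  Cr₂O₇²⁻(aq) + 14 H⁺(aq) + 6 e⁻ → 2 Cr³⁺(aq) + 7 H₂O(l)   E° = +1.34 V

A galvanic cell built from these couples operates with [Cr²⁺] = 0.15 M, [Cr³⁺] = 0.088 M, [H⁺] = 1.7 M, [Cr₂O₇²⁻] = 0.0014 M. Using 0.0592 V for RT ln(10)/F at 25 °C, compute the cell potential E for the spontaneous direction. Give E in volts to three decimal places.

Cr₂O₇²⁻/Cr³⁺ is the cathode (higher E°), Cr²⁺/Cr the anode: E°cell = +1.34 − (-0.87) = +2.21 V, n = 6.
Overall: Cr₂O₇²⁻(aq) + 14 H⁺(aq) + 3 Cr(s) → 2 Cr³⁺(aq) + 7 H₂O(l) + 3 Cr²⁺(aq)
Q = [Cr³⁺]^2·[Cr²⁺]^3 / ([Cr₂O₇²⁻]·[H⁺]^14); log Q = -4.955.
E = E° − (0.0592/n) log Q = +2.21 − (0.0592/6)(-4.955) = +2.259 V.

+2.259 V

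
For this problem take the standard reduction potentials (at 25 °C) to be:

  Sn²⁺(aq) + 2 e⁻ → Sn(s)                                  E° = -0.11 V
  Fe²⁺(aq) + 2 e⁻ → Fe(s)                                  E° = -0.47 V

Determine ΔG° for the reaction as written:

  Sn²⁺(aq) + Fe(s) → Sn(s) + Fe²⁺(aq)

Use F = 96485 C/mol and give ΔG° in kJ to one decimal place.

As written, Sn²⁺/Sn is reduced (cathode) and Fe²⁺/Fe is oxidised (anode), so E°cell = (-0.11) − (-0.47) = +0.36 V.
Balancing electrons gives n = 2.
ΔG° = −nFE° = −(2)(96485)(+0.36) = -69,469 J = -69.5 kJ.

-69.5 kJ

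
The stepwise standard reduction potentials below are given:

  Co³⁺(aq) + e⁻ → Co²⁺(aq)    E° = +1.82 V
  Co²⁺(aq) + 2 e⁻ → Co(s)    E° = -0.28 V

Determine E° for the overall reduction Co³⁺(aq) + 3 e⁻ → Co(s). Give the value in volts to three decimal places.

+0.420 V

Adding the free-energy changes (−nFE°) of the two steps gives −n₃FE°₃ = −n₁FE°₁ − n₂FE°₂.
E°₃ = (1×+1.82 + 2×-0.28) / 3 = (+1.260) / 3 = +0.420 V.
E° values themselves are not directly additive — weighting by electron count is essential.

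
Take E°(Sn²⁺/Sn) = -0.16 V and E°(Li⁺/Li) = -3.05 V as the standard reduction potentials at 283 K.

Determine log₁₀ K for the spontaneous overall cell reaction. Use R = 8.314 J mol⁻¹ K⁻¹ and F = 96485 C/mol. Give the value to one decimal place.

Cathode: Sn²⁺/Sn; anode: Li⁺/Li. E°cell = (-0.16) − (-3.05) = +2.89 V, with n = 2.
ΔG° = −nFE° = −RT ln K, so ln K = nFE°/(RT) = (2)(96485)(+2.89) / ((8.314)(283)) = 237.023.
log₁₀ K = 237.023 / ln 10 = 102.9.

102.9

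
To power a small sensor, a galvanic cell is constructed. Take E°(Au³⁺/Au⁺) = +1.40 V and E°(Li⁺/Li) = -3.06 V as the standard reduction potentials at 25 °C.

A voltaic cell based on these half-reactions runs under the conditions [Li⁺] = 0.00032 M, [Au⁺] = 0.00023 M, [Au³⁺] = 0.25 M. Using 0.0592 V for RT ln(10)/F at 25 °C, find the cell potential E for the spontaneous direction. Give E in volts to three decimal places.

Au³⁺/Au⁺ is the cathode (higher E°), Li⁺/Li the anode: E°cell = +1.40 − (-3.06) = +4.46 V, n = 2.
Overall: Au³⁺(aq) + 2 Li(s) → Au⁺(aq) + 2 Li⁺(aq)
Q = [Au⁺]·[Li⁺]^2 / ([Au³⁺]); log Q = -10.026.
E = E° − (0.0592/n) log Q = +4.46 − (0.0592/2)(-10.026) = +4.757 V.

+4.757 V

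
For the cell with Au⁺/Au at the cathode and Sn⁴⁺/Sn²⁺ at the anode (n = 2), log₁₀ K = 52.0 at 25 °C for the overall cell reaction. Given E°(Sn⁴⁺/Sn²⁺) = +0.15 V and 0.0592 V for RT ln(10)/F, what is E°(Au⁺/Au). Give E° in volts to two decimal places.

E°cell = (0.0592/n)·log K = (0.0592/2)(52.0) = +1.539 V.
Since Au⁺/Au is the cathode and Sn⁴⁺/Sn²⁺ the anode, E°cell = E°(Au⁺/Au) − E°(Sn⁴⁺/Sn²⁺).
So E°(Au⁺/Au) = E°cell + E°(Sn⁴⁺/Sn²⁺) = +1.539 + (+0.15) = +1.69 V.

+1.69 V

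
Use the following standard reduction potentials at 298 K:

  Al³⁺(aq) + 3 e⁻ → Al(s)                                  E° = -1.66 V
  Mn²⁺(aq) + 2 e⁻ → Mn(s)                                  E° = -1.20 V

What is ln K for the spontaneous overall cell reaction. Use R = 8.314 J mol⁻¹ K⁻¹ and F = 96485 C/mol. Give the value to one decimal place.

Cathode: Mn²⁺/Mn; anode: Al³⁺/Al. E°cell = (-1.20) − (-1.66) = +0.46 V, with n = 6.
ΔG° = −nFE° = −RT ln K, so ln K = nFE°/(RT) = (6)(96485)(+0.46) / ((8.314)(298)) = 107.484.

107.5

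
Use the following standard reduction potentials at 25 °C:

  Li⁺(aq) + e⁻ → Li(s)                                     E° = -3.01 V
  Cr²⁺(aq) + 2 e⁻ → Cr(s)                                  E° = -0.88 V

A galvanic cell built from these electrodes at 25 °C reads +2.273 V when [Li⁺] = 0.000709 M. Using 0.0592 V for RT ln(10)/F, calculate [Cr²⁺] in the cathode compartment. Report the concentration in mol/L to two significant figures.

Cr²⁺/Cr is the cathode, Li⁺/Li the anode: E°cell = +2.13 V, n = 2.
Overall reaction: Cr²⁺(aq) + 2 Li(s) → Cr(s) + 2 Li⁺(aq); Q = [Li⁺]^2/[Cr²⁺]^1.
From E = E° − (0.0592/n) log Q: log Q = (E° − E)·n/0.0592 = (+2.13 − (+2.273))·2/0.0592 = -4.8311.
So 1·log[Cr²⁺] = 2·log(0.000709) − log Q = -6.2987 − (-4.8311) = -1.4676; [Cr²⁺] = 10^(-1.4676) ≈ 0.034 M.

0.034 M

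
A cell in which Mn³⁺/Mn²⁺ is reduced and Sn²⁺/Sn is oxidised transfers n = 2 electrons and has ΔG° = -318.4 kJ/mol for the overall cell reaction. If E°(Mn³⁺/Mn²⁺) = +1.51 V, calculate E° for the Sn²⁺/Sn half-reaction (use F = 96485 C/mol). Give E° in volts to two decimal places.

-0.14 V

E°cell = −ΔG°/(nF) = −(-318.4×10³)/((2)(96485)) = +1.650 V.
Since Mn³⁺/Mn²⁺ is the cathode and Sn²⁺/Sn the anode, E°cell = E°(Mn³⁺/Mn²⁺) − E°(Sn²⁺/Sn).
So E°(Sn²⁺/Sn) = E°(Mn³⁺/Mn²⁺) − E°cell = (+1.51) − (+1.650) = -0.14 V.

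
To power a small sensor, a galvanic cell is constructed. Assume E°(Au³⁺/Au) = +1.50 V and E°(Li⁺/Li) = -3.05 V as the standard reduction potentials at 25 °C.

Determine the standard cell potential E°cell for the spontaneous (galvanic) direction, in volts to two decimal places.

The Au³⁺/Au couple has the higher reduction potential, so it is the cathode; Li⁺/Li is oxidised at the anode.
E°cell = E°(cathode) − E°(anode) = (+1.50) − (-3.05) = +4.55 V.
Since E°cell > 0, the reaction is spontaneous under standard conditions.

+4.55 V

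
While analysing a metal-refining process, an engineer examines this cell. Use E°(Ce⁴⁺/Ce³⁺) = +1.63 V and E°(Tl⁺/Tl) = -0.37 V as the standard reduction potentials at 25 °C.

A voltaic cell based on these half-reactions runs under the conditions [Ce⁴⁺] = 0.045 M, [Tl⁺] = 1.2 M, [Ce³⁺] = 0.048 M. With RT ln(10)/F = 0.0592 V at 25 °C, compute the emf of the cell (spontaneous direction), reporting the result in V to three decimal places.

Ce⁴⁺/Ce³⁺ is the cathode (higher E°), Tl⁺/Tl the anode: E°cell = +1.63 − (-0.37) = +2.00 V, n = 1.
Overall: Ce⁴⁺(aq) + Tl(s) → Ce³⁺(aq) + Tl⁺(aq)
Q = [Ce³⁺]·[Tl⁺] / ([Ce⁴⁺]); log Q = 0.107.
E = E° − (0.0592/n) log Q = +2.00 − (0.0592/1)(0.107) = +1.994 V.

+1.994 V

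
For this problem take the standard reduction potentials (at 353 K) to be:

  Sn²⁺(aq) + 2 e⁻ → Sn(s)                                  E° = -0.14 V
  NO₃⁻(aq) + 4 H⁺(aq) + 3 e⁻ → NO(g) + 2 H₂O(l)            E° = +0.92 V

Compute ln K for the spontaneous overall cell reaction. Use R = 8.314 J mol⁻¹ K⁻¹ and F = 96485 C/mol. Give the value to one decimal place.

209.1

Cathode: NO₃⁻/NO; anode: Sn²⁺/Sn. E°cell = (+0.92) − (-0.14) = +1.06 V, with n = 6.
ΔG° = −nFE° = −RT ln K, so ln K = nFE°/(RT) = (6)(96485)(+1.06) / ((8.314)(353)) = 209.089.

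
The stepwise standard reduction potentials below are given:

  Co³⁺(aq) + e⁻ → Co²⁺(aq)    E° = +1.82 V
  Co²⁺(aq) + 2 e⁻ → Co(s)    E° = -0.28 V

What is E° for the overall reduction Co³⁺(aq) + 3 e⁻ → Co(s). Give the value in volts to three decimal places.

Since ΔG° = −nFE° is additive over sequential reductions, n₃E°₃ = n₁E°₁ + n₂E°₂.
E°₃ = (1×+1.82 + 2×-0.28) / 3 = (+1.260) / 3 = +0.420 V.

+0.420 V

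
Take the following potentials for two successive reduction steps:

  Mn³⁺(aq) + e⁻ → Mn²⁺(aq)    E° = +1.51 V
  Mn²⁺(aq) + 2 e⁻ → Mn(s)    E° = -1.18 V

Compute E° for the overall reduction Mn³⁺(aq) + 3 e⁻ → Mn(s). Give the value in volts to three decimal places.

Adding the free-energy changes (−nFE°) of the two steps gives −n₃FE°₃ = −n₁FE°₁ − n₂FE°₂.
E°₃ = (1×+1.51 + 2×-1.18) / 3 = (-0.850) / 3 = -0.283 V.

-0.283 V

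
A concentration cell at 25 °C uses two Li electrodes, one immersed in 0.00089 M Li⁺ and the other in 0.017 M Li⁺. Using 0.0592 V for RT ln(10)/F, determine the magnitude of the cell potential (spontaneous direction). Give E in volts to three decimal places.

For a concentration cell E°cell = 0. The 0.017 M side is the cathode (reduction is favoured where [Li⁺] is higher).
With n = 1, E = −(0.0592/1) log([Li⁺]ₐₙ/[Li⁺]꜀ₐₜ) = −(0.0592/1) log(0.00089/0.017) = −(0.0592/1)(-1.281) = +0.076 V.

+0.076 V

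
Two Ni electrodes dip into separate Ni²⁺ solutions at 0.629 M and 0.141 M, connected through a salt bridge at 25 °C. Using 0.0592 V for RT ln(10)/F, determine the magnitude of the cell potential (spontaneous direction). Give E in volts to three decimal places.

For a concentration cell E°cell = 0. The 0.629 M side is the cathode (reduction is favoured where [Ni²⁺] is higher).
With n = 2, E = −(0.0592/2) log([Ni²⁺]ₐₙ/[Ni²⁺]꜀ₐₜ) = −(0.0592/2) log(0.141/0.629) = −(0.0592/2)(-0.649) = +0.019 V.

+0.019 V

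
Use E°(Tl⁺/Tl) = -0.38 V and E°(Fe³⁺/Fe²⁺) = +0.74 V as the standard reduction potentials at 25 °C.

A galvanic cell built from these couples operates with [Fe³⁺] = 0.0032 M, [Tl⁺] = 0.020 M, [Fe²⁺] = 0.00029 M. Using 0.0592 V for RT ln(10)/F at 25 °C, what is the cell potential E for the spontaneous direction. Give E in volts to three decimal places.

+1.282 V

Fe³⁺/Fe²⁺ is the cathode (higher E°), Tl⁺/Tl the anode: E°cell = +0.74 − (-0.38) = +1.12 V, n = 1.
Overall: Fe³⁺(aq) + Tl(s) → Fe²⁺(aq) + Tl⁺(aq)
Q = [Fe²⁺]·[Tl⁺] / ([Fe³⁺]); log Q = -2.742.
E = E° − (0.0592/n) log Q = +1.12 − (0.0592/1)(-2.742) = +1.282 V.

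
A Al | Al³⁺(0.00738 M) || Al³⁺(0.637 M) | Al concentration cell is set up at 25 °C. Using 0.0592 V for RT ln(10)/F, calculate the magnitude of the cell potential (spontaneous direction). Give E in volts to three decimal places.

+0.038 V

For a concentration cell E°cell = 0. The 0.637 M side is the cathode (reduction is favoured where [Al³⁺] is higher).
With n = 3, E = −(0.0592/3) log([Al³⁺]ₐₙ/[Al³⁺]꜀ₐₜ) = −(0.0592/3) log(0.00738/0.637) = −(0.0592/3)(-1.936) = +0.038 V.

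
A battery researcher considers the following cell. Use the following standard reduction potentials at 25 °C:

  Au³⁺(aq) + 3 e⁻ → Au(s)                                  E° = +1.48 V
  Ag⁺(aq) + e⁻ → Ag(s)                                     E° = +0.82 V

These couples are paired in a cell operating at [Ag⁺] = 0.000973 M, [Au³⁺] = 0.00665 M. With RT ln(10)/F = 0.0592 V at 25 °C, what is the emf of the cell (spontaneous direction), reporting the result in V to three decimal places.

Au³⁺/Au is the cathode (higher E°), Ag⁺/Ag the anode: E°cell = +1.48 − (+0.82) = +0.66 V, n = 3.
Overall: Au³⁺(aq) + 3 Ag(s) → Au(s) + 3 Ag⁺(aq)
Q = [Ag⁺]^3 / ([Au³⁺]); log Q = -6.858.
E = E° − (0.0592/n) log Q = +0.66 − (0.0592/3)(-6.858) = +0.795 V.

+0.795 V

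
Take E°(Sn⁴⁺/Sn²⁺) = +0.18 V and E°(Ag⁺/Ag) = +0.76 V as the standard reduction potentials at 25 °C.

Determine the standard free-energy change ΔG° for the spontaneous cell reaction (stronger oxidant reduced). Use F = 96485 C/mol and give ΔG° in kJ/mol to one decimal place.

Ag⁺/Ag (E° = +0.76 V) is the cathode; Sn⁴⁺/Sn²⁺ (E° = +0.18 V) is the anode, so E°cell = +0.58 V.
Balancing electrons gives n = 2 (lcm of 1 and 2).
ΔG° = −nFE° = −(2)(96485)(+0.58) = -111,923 J = -111.9 kJ/mol.

-111.9 kJ/mol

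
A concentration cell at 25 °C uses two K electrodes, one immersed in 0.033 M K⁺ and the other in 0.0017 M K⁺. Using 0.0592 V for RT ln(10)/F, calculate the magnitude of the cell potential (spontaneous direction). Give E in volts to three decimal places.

For a concentration cell E°cell = 0. The 0.033 M side is the cathode (reduction is favoured where [K⁺] is higher).
With n = 1, E = −(0.0592/1) log([K⁺]ₐₙ/[K⁺]꜀ₐₜ) = −(0.0592/1) log(0.0017/0.033) = −(0.0592/1)(-1.288) = +0.076 V.

+0.076 V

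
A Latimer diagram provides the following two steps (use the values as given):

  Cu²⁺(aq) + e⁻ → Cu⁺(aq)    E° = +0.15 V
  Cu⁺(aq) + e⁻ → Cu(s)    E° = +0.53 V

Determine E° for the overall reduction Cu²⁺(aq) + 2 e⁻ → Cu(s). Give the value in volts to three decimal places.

Standard free energies of sequential steps add: ΔG°₃ = ΔG°₁ + ΔG°₂, so n₃E°₃ = n₁E°₁ + n₂E°₂.
E°₃ = (1×+0.15 + 1×+0.53) / 2 = (+0.680) / 2 = +0.340 V.

+0.340 V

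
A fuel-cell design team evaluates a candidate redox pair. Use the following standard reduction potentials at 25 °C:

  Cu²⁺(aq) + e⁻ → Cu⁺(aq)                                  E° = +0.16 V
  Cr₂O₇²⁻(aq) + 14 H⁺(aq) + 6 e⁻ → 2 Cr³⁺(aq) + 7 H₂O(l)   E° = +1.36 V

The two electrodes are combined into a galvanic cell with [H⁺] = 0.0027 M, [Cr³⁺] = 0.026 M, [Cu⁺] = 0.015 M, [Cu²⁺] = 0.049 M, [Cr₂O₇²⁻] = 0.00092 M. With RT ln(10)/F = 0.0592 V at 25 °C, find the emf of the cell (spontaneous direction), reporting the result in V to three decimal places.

Cr₂O₇²⁻/Cr³⁺ is the cathode (higher E°), Cu²⁺/Cu⁺ the anode: E°cell = +1.36 − (+0.16) = +1.20 V, n = 6.
Overall: Cr₂O₇²⁻(aq) + 14 H⁺(aq) + 6 Cu⁺(aq) → 2 Cr³⁺(aq) + 7 H₂O(l) + 6 Cu²⁺(aq)
Q = [Cr³⁺]^2·[Cu²⁺]^6 / ([Cr₂O₇²⁻]·[H⁺]^14·[Cu⁺]^6); log Q = 38.912.
E = E° − (0.0592/n) log Q = +1.20 − (0.0592/6)(38.912) = +0.816 V.

+0.816 V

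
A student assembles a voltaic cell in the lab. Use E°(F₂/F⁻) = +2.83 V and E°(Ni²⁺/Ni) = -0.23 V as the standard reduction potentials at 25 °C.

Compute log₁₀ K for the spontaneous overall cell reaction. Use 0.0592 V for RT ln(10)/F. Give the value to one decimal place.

Cathode: F₂/F⁻; anode: Ni²⁺/Ni. E°cell = +3.06 V, n = 2.
log K = nE°cell / 0.0592 = (2)(+3.06) / 0.0592 = 103.4.

103.4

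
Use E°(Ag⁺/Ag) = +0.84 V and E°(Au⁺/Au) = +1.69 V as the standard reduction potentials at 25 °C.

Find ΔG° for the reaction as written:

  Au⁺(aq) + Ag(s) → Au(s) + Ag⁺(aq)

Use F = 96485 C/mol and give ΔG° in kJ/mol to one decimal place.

As written, Au⁺/Au is reduced (cathode) and Ag⁺/Ag is oxidised (anode), so E°cell = (+1.69) − (+0.84) = +0.85 V.
Balancing electrons gives n = 1.
ΔG° = −nFE° = −(1)(96485)(+0.85) = -82,012 J = -82.0 kJ/mol.

-82.0 kJ/mol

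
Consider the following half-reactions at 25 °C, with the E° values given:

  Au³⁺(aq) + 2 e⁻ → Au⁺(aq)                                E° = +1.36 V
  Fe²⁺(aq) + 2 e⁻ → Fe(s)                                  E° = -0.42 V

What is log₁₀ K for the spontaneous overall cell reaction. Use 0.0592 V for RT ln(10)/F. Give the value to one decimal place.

Cathode: Au³⁺/Au⁺; anode: Fe²⁺/Fe. E°cell = +1.78 V, n = 2.
log K = nE°cell / 0.0592 = (2)(+1.78) / 0.0592 = 60.1.

60.1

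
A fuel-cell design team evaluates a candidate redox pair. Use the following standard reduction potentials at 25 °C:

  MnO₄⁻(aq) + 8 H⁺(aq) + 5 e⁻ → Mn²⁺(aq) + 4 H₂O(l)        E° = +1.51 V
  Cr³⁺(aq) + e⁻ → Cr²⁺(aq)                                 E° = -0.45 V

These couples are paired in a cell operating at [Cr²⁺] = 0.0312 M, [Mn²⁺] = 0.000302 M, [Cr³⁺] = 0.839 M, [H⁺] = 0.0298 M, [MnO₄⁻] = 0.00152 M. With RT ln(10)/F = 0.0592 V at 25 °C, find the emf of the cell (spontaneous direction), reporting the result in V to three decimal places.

+1.739 V

MnO₄⁻/Mn²⁺ is the cathode (higher E°), Cr³⁺/Cr²⁺ the anode: E°cell = +1.51 − (-0.45) = +1.96 V, n = 5.
Overall: MnO₄⁻(aq) + 8 H⁺(aq) + 5 Cr²⁺(aq) → Mn²⁺(aq) + 4 H₂O(l) + 5 Cr³⁺(aq)
Q = [Mn²⁺]·[Cr³⁺]^5 / ([MnO₄⁻]·[H⁺]^8·[Cr²⁺]^5); log Q = 18.652.
E = E° − (0.0592/n) log Q = +1.96 − (0.0592/5)(18.652) = +1.739 V.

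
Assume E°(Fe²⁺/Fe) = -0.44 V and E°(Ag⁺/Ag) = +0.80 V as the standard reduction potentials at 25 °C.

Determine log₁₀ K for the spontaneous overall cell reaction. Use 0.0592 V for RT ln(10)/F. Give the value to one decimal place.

41.9

Cathode: Ag⁺/Ag; anode: Fe²⁺/Fe. E°cell = +1.24 V, n = 2.
log K = nE°cell / 0.0592 = (2)(+1.24) / 0.0592 = 41.9.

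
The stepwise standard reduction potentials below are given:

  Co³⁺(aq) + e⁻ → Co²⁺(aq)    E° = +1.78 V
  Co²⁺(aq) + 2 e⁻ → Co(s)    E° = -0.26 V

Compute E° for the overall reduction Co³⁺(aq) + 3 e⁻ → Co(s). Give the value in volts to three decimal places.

Standard free energies of sequential steps add: ΔG°₃ = ΔG°₁ + ΔG°₂, so n₃E°₃ = n₁E°₁ + n₂E°₂.
E°₃ = (1×+1.78 + 2×-0.26) / 3 = (+1.260) / 3 = +0.420 V.

+0.420 V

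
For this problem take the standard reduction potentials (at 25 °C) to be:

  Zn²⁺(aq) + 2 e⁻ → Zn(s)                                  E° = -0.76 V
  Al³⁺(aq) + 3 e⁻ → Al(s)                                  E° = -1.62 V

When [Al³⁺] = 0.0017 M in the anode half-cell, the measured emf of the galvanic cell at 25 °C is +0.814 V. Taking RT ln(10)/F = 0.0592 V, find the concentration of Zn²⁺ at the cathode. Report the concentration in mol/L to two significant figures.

0.00040 M

Zn²⁺/Zn is the cathode, Al³⁺/Al the anode: E°cell = +0.86 V, n = 6.
Overall reaction: 3 Zn²⁺(aq) + 2 Al(s) → 3 Zn(s) + 2 Al³⁺(aq); Q = [Al³⁺]^2/[Zn²⁺]^3.
From E = E° − (0.0592/n) log Q: log Q = (E° − E)·n/0.0592 = (+0.86 − (+0.814))·6/0.0592 = 4.6622.
So 3·log[Zn²⁺] = 2·log(0.0017) − log Q = -5.5391 − (4.6622) = -10.2013; log[Zn²⁺] = -10.2013 / 3 = -3.4004; [Zn²⁺] = 10^(-3.4004) ≈ 0.00040 M.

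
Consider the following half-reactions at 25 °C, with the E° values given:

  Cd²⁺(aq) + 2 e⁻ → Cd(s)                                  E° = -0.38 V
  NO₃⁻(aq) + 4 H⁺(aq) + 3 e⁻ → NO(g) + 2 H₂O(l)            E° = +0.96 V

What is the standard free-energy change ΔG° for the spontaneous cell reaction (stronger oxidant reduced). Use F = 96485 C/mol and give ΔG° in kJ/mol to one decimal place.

NO₃⁻/NO (E° = +0.96 V) is the cathode; Cd²⁺/Cd (E° = -0.38 V) is the anode, so E°cell = +1.34 V.
Balancing electrons gives n = 6 (lcm of 3 and 2).
ΔG° = −nFE° = −(6)(96485)(+1.34) = -775,739 J = -775.7 kJ/mol.

-775.7 kJ/mol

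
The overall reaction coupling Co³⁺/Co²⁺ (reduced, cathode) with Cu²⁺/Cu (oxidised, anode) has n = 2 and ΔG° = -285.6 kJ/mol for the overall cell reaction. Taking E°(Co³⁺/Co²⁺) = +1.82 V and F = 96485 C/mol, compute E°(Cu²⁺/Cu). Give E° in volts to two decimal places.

+0.34 V

E°cell = −ΔG°/(nF) = −(-285.6×10³)/((2)(96485)) = +1.480 V.
Since Co³⁺/Co²⁺ is the cathode and Cu²⁺/Cu the anode, E°cell = E°(Co³⁺/Co²⁺) − E°(Cu²⁺/Cu).
So E°(Cu²⁺/Cu) = E°(Co³⁺/Co²⁺) − E°cell = (+1.82) − (+1.480) = +0.34 V.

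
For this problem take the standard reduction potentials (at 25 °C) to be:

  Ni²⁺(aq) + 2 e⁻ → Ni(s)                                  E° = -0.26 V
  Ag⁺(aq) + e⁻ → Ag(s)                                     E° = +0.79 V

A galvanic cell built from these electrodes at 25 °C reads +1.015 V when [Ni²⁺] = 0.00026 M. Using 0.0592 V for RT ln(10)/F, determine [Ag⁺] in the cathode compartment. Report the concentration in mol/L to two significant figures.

0.0041 M

Ag⁺/Ag is the cathode, Ni²⁺/Ni the anode: E°cell = +1.05 V, n = 2.
Overall reaction: 2 Ag⁺(aq) + Ni(s) → 2 Ag(s) + Ni²⁺(aq); Q = [Ni²⁺]^1/[Ag⁺]^2.
From E = E° − (0.0592/n) log Q: log Q = (E° − E)·n/0.0592 = (+1.05 − (+1.015))·2/0.0592 = 1.1824.
So 2·log[Ag⁺] = 1·log(0.00026) − log Q = -3.5850 − (1.1824) = -4.7674; log[Ag⁺] = -4.7674 / 2 = -2.3837; [Ag⁺] = 10^(-2.3837) ≈ 0.0041 M.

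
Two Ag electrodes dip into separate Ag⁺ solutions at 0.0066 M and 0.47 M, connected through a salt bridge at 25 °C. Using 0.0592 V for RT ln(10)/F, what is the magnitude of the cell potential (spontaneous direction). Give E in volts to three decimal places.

+0.110 V

For a concentration cell E°cell = 0. The 0.47 M side is the cathode (reduction is favoured where [Ag⁺] is higher).
With n = 1, E = −(0.0592/1) log([Ag⁺]ₐₙ/[Ag⁺]꜀ₐₜ) = −(0.0592/1) log(0.0066/0.47) = −(0.0592/1)(-1.853) = +0.110 V.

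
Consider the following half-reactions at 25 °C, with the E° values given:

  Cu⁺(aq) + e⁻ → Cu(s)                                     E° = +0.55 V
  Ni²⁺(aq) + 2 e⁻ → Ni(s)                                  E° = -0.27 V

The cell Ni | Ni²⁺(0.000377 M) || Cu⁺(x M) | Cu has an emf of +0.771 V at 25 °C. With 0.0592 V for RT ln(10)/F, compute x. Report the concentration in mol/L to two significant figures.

0.0029 M

Cu⁺/Cu is the cathode, Ni²⁺/Ni the anode: E°cell = +0.82 V, n = 2.
Overall reaction: 2 Cu⁺(aq) + Ni(s) → 2 Cu(s) + Ni²⁺(aq); Q = [Ni²⁺]^1/[Cu⁺]^2.
From E = E° − (0.0592/n) log Q: log Q = (E° − E)·n/0.0592 = (+0.82 − (+0.771))·2/0.0592 = 1.6554.
So 2·log[Cu⁺] = 1·log(0.000377) − log Q = -3.4237 − (1.6554) = -5.0791; log[Cu⁺] = -5.0791 / 2 = -2.5396; [Cu⁺] = 10^(-2.5396) ≈ 0.0029 M.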